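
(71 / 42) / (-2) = -71 / 84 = -0.85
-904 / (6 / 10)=-4520 / 3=-1506.67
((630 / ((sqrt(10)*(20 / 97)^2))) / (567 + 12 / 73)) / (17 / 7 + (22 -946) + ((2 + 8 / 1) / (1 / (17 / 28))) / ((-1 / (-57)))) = -14423997*sqrt(10) / 3176990200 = -0.01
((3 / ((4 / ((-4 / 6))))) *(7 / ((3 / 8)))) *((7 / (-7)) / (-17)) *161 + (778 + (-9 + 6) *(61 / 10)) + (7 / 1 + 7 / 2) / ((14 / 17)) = 697739 / 1020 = 684.06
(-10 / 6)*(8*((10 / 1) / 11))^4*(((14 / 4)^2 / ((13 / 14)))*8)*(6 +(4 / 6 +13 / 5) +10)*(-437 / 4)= 1035802000.26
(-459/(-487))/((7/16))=7344/3409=2.15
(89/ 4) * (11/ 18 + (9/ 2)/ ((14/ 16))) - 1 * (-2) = 65533/ 504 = 130.03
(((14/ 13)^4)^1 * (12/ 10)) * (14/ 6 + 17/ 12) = 6.05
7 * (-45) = -315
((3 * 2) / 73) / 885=2 / 21535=0.00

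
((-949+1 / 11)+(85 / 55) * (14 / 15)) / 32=-3553 / 120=-29.61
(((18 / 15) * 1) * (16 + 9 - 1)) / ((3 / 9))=432 / 5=86.40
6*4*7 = 168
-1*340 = -340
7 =7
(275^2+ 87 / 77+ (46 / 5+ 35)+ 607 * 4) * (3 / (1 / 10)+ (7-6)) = 932103567 / 385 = 2421048.23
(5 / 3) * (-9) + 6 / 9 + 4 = -31 / 3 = -10.33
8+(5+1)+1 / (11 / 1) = 155 / 11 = 14.09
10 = 10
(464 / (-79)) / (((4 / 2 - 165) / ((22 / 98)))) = 5104 / 630973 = 0.01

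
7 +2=9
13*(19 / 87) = 2.84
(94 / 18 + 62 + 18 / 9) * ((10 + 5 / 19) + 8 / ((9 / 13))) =2324413 / 1539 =1510.34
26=26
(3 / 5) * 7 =21 / 5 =4.20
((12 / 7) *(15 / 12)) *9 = 135 / 7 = 19.29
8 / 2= 4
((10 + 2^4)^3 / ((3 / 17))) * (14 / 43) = 4183088 / 129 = 32427.04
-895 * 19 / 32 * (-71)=1207355 / 32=37729.84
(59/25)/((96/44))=649/600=1.08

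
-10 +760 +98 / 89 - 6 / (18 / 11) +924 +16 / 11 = 4913275 / 2937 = 1672.89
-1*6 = -6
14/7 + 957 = 959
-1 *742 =-742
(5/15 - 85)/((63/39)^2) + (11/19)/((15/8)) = -4039162/125685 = -32.14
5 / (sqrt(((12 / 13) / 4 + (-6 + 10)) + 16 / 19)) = 5 * sqrt(309491) / 1253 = 2.22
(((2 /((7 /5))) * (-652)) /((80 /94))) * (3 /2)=-22983 /14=-1641.64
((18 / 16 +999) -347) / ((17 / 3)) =15675 / 136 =115.26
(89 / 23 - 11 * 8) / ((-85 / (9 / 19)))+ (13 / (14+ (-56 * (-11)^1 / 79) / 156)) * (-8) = -278707224 / 40198319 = -6.93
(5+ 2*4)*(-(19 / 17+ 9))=-2236 / 17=-131.53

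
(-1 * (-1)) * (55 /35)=11 /7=1.57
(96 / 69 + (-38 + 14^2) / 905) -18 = -342076 / 20815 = -16.43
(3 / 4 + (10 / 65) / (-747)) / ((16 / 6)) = 29125 / 103584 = 0.28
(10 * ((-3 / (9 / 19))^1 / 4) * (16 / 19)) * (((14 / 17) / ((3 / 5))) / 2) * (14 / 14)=-1400 / 153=-9.15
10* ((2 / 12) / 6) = 5 / 18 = 0.28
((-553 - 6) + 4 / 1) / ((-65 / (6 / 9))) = 74 / 13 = 5.69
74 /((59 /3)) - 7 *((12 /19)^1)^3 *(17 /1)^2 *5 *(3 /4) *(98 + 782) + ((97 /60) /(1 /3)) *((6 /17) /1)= -115705254035169 /68795770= -1681865.82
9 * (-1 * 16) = -144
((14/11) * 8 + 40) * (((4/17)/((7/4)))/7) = 8832/9163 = 0.96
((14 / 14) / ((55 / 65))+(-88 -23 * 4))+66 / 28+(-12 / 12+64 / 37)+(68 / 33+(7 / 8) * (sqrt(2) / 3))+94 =-1361891 / 17094+7 * sqrt(2) / 24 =-79.26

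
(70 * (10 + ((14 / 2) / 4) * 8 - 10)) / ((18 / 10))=4900 / 9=544.44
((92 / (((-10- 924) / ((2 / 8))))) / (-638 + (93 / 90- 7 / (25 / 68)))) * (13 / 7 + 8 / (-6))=6325 / 321672869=0.00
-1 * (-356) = 356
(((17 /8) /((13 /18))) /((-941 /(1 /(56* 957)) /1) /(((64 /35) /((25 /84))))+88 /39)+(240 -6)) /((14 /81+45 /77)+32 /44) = 1359101096274978 /8622322170071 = 157.63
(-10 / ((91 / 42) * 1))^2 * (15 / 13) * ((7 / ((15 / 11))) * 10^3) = 277200000 / 2197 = 126172.05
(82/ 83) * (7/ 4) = 287/ 166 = 1.73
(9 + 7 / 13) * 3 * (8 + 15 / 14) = 23622 / 91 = 259.58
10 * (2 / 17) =20 / 17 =1.18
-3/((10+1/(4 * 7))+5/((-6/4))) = -252/563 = -0.45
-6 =-6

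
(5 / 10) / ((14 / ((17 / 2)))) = 17 / 56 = 0.30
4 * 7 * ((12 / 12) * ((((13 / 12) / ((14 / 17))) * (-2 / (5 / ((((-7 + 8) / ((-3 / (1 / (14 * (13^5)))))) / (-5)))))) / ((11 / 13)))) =-17 / 76126050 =-0.00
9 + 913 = 922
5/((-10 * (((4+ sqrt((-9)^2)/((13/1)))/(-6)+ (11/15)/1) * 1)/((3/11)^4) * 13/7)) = 8505/278179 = 0.03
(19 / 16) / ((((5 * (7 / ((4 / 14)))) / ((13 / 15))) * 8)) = 247 / 235200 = 0.00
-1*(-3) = 3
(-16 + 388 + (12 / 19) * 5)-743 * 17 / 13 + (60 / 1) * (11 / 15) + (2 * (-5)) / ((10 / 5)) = -137692 / 247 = -557.46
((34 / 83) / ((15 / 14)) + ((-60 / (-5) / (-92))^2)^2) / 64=133305161 / 22297730880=0.01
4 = 4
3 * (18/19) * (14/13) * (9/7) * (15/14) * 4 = 29160/1729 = 16.87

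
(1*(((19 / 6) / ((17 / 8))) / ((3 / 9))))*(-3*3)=-684 / 17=-40.24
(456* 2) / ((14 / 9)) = 4104 / 7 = 586.29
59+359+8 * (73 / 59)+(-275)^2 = 4487121 / 59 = 76052.90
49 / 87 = 0.56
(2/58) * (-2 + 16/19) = -22/551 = -0.04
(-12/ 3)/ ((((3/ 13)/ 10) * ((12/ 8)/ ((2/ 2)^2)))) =-1040/ 9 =-115.56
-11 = -11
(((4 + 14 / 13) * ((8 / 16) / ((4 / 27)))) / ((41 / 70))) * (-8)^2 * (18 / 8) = 2245320 / 533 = 4212.61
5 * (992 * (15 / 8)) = 9300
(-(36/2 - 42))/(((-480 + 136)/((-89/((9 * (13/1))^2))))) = 89/196209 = 0.00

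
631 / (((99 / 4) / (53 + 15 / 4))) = 143237 / 99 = 1446.84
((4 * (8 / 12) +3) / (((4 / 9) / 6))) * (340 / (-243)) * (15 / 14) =-7225 / 63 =-114.68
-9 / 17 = -0.53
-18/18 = -1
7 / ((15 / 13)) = 91 / 15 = 6.07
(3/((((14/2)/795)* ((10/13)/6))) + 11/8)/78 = 148901/4368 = 34.09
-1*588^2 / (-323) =345744 / 323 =1070.41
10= 10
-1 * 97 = -97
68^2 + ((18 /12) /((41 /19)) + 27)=381439 /82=4651.70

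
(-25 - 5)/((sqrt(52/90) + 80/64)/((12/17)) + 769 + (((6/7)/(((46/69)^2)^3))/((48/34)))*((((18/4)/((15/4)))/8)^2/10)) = -96235721486714880000/2472567997905104179889 + 11791761408000000*sqrt(130)/2472567997905104179889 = -0.04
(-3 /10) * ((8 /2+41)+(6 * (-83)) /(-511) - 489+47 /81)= 18313249 /137970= 132.73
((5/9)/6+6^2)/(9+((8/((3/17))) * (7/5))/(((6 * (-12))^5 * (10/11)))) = 1309428633600/326517349091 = 4.01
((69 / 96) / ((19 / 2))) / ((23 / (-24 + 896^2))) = 100349 / 38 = 2640.76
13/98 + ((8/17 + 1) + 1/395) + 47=31986001/658070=48.61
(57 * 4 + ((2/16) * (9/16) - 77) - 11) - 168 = -3575/128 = -27.93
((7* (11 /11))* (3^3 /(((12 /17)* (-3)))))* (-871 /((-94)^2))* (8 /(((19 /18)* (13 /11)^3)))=286525701 /7093099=40.39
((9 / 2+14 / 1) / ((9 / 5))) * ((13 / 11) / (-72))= -2405 / 14256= -0.17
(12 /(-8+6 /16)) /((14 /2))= -96 /427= -0.22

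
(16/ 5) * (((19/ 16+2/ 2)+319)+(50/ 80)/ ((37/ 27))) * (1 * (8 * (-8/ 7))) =-9410.37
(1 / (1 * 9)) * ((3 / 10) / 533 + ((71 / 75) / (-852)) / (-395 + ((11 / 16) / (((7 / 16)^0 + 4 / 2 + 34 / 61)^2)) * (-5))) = 40404750721 / 642861371967750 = 0.00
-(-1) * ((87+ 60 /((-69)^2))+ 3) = 90.01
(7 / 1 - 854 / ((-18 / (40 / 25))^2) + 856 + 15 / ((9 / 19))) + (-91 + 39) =1692736 / 2025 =835.92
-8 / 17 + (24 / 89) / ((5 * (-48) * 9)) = -64097 / 136170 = -0.47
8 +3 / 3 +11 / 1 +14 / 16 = 167 / 8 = 20.88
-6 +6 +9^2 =81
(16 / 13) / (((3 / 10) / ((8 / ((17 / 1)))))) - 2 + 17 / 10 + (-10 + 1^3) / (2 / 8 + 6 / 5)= -879881 / 192270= -4.58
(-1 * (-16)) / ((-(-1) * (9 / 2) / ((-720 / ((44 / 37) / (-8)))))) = 189440 / 11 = 17221.82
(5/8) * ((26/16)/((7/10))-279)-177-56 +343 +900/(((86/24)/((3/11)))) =5.57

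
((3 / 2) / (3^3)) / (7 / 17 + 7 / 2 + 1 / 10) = 85 / 6138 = 0.01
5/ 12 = 0.42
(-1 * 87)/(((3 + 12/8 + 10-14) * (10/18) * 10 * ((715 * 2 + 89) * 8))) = -783/303800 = -0.00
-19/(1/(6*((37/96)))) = -703/16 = -43.94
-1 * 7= -7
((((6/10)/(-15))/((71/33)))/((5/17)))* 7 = -3927/8875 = -0.44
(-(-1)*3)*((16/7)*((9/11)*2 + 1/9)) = 2768/231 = 11.98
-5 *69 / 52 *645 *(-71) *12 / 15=3159855 / 13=243065.77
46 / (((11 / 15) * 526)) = 345 / 2893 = 0.12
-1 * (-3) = 3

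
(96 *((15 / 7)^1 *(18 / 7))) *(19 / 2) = 246240 / 49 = 5025.31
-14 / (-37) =14 / 37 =0.38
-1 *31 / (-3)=31 / 3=10.33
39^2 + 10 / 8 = 6089 / 4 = 1522.25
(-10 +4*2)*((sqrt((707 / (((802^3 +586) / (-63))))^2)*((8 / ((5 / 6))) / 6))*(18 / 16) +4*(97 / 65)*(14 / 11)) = -560431115615 / 36883288871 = -15.19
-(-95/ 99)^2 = -9025/ 9801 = -0.92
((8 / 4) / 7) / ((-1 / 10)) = -20 / 7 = -2.86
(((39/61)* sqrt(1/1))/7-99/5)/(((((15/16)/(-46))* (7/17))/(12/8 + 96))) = 3422119584/14945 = 228980.90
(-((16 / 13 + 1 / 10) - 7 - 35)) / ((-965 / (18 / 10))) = -47583 / 627250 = -0.08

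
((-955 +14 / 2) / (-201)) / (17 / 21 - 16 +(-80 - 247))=-3318 / 240731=-0.01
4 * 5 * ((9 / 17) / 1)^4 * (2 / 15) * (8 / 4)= 34992 / 83521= 0.42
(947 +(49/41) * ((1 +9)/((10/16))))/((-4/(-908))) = 8991697/41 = 219309.68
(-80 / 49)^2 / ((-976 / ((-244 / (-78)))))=-800 / 93639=-0.01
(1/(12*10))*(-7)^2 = 49/120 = 0.41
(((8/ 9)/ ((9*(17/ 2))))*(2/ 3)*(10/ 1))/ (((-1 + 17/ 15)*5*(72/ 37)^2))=6845/ 223074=0.03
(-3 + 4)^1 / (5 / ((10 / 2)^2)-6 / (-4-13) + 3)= 85 / 302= 0.28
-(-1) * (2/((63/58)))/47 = 116/2961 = 0.04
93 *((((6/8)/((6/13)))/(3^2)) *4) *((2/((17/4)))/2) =15.80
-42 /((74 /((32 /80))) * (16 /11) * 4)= -231 /5920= -0.04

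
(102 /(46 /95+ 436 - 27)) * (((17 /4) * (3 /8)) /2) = 0.20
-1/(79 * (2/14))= -7/79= -0.09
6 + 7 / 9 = 61 / 9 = 6.78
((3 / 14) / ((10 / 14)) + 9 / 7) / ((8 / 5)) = 111 / 112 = 0.99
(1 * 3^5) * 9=2187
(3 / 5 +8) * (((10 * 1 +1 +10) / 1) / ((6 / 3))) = 903 / 10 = 90.30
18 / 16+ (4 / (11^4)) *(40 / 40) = 131801 / 117128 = 1.13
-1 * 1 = -1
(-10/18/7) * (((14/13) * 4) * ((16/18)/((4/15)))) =-400/351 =-1.14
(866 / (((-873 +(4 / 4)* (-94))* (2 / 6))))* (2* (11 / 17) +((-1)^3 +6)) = -277986 / 16439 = -16.91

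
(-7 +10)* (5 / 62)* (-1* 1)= -15 / 62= -0.24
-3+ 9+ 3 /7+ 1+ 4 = 80 /7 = 11.43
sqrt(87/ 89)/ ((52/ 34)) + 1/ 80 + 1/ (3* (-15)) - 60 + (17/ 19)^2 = -15389647/ 259920 + 17* sqrt(7743)/ 2314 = -58.56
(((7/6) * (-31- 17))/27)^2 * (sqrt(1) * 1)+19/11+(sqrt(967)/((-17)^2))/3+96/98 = sqrt(967)/867+2753915/392931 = 7.04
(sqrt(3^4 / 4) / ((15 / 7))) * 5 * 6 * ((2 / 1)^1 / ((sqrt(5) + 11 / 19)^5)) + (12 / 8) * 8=1021667875836615 * sqrt(5) / 423214420675232 + 3095720785947327 / 423214420675232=12.71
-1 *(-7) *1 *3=21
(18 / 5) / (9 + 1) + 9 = 234 / 25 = 9.36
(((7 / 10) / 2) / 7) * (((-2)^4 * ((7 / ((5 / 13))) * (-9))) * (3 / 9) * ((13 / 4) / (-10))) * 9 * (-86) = -1373463 / 125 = -10987.70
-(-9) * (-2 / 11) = -18 / 11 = -1.64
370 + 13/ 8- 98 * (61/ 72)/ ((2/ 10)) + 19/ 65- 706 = -3506357/ 4680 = -749.22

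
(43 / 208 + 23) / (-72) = -1609 / 4992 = -0.32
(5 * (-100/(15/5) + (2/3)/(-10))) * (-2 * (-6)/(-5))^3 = 2308.61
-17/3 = -5.67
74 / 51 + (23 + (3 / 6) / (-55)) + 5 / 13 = 1810597 / 72930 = 24.83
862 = 862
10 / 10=1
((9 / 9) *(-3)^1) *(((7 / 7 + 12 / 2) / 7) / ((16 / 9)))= -27 / 16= -1.69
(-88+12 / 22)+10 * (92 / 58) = -22838 / 319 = -71.59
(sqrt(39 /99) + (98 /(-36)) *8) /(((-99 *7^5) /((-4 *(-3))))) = 16 /101871 -4 *sqrt(429) /18302823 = 0.00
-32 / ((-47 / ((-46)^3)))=-3114752 / 47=-66271.32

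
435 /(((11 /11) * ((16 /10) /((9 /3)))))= 6525 /8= 815.62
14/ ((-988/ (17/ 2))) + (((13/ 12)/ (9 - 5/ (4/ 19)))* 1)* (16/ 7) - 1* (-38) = 46164071/ 1224132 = 37.71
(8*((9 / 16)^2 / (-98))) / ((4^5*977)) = -81 / 3137404928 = -0.00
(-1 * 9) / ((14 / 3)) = -1.93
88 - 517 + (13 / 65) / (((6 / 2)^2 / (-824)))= -20129 / 45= -447.31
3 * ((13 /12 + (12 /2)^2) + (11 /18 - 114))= -2747 /12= -228.92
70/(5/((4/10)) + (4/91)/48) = 76440/13651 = 5.60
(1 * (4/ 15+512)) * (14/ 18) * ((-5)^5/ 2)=-16808750/ 27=-622546.30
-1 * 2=-2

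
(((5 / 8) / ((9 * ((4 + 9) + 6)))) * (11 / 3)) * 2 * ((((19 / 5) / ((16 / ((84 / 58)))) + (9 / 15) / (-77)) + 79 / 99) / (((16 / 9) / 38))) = 911723 / 1403136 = 0.65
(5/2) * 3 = 15/2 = 7.50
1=1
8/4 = 2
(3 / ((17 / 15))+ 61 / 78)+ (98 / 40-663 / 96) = -108959 / 106080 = -1.03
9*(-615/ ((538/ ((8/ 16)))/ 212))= -293355/ 269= -1090.54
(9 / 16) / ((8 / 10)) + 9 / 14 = 603 / 448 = 1.35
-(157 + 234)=-391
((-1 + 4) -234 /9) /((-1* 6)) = 23 /6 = 3.83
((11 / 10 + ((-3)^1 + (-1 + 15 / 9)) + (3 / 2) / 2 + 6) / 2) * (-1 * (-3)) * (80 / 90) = 331 / 45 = 7.36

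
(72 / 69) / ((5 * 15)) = 8 / 575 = 0.01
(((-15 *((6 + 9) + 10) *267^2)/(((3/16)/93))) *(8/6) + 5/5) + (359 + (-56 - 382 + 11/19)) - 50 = -335913770421/19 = -17679672127.42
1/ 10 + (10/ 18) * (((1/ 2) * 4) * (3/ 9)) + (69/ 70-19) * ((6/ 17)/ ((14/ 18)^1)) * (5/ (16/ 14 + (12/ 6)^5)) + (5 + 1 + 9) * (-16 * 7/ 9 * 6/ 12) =-350704037/ 3727080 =-94.10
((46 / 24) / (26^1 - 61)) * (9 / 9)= -23 / 420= -0.05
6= 6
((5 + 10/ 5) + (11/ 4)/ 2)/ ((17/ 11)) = 737/ 136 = 5.42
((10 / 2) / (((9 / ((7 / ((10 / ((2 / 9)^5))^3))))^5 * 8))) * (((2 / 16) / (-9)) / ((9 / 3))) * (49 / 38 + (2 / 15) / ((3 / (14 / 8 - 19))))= -45112431366580692058112 / 1026099415018296759908782359561217403699056705061667637468595460723640530232371185302734375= -0.00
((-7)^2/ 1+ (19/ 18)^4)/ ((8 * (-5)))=-1054829/ 839808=-1.26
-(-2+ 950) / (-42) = 22.57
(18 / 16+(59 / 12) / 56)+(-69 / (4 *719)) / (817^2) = 391138530073 / 322509325152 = 1.21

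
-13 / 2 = -6.50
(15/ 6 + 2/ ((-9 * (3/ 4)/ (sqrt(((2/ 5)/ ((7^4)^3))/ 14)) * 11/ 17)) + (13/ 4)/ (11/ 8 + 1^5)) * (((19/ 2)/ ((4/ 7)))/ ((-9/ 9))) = -1029/ 16 + 323 * sqrt(35)/ 174708765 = -64.31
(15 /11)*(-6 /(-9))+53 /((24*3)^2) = 52423 /57024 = 0.92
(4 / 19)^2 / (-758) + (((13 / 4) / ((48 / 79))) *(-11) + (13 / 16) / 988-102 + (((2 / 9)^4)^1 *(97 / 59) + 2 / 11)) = -374375258764501 / 2330349915564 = -160.65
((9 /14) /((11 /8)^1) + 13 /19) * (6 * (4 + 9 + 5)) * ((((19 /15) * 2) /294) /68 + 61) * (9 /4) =83222720541 /4874716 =17072.32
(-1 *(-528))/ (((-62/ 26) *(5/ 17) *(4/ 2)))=-58344/ 155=-376.41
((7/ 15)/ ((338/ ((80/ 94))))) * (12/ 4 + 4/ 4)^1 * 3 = 112/ 7943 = 0.01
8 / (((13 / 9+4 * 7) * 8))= 9 / 265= 0.03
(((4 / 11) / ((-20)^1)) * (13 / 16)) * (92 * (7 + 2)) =-2691 / 220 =-12.23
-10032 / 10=-5016 / 5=-1003.20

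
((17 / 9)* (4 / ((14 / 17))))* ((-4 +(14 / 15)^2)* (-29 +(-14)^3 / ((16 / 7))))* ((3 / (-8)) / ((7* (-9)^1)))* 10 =125074576 / 59535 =2100.86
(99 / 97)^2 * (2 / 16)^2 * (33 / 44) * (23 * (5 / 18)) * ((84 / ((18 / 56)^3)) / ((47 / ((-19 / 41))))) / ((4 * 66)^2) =-5246185 / 187983690624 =-0.00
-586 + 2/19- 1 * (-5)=-11037/19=-580.89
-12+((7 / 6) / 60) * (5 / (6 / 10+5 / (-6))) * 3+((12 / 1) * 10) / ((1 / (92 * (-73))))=-3223733 / 4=-805933.25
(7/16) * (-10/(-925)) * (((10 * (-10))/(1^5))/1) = -35/74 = -0.47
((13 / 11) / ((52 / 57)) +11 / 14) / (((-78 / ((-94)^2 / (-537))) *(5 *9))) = 1415969 / 145134990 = 0.01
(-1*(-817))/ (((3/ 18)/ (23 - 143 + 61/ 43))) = -581286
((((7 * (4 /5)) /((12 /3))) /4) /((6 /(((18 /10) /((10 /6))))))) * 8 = 63 /125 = 0.50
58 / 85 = 0.68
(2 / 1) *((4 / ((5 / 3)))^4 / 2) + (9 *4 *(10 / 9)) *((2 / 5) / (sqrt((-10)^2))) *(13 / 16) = 43097 / 1250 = 34.48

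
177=177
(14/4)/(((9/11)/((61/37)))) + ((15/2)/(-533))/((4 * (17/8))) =42549527/6034626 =7.05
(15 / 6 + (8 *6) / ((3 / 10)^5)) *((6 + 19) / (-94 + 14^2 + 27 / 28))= 4796.71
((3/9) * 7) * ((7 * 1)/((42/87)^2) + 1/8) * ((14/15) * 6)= 3941/10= 394.10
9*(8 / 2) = 36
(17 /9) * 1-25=-208 /9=-23.11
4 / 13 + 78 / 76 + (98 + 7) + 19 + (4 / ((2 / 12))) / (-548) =8479391 / 67678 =125.29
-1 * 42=-42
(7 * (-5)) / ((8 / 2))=-35 / 4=-8.75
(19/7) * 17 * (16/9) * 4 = 20672/63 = 328.13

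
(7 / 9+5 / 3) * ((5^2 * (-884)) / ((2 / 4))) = -972400 / 9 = -108044.44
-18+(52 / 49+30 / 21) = -760 / 49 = -15.51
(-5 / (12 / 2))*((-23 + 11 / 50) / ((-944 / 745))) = -14.98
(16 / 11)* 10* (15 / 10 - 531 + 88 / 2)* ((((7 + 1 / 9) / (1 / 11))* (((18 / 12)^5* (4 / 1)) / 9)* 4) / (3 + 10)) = -7457280 / 13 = -573636.92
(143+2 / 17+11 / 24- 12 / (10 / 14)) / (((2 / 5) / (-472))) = -15258757 / 102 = -149595.66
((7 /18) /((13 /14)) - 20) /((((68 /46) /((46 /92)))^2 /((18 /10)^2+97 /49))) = -3874568983 /331367400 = -11.69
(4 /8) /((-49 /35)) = -5 /14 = -0.36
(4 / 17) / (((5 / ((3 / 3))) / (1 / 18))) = 2 / 765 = 0.00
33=33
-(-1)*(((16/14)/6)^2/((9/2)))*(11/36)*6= 0.01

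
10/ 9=1.11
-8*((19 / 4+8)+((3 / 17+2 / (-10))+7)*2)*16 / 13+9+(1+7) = -271743 / 1105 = -245.92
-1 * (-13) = 13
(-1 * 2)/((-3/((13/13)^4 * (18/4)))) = 3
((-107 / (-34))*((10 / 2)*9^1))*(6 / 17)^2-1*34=-80372 / 4913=-16.36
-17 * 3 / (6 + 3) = -17 / 3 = -5.67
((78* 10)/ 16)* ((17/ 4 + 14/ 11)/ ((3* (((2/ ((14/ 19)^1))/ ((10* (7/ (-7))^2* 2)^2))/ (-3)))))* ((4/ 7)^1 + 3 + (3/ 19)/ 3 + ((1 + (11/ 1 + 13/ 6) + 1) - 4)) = -423700875/ 722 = -586843.32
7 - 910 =-903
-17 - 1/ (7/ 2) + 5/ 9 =-1054/ 63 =-16.73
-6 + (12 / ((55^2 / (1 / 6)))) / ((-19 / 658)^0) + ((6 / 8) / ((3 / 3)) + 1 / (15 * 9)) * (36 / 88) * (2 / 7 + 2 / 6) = -8854157 / 1524600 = -5.81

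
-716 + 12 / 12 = -715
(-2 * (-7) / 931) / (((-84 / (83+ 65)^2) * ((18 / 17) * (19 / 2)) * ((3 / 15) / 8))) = -7447360 / 477603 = -15.59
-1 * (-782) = 782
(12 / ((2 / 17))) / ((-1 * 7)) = -14.57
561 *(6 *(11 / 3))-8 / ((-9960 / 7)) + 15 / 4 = 61481863 / 4980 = 12345.76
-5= -5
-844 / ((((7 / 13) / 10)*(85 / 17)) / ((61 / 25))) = -1338584 / 175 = -7649.05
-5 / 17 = -0.29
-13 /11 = -1.18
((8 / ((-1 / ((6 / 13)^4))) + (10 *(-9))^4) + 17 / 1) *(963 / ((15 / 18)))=10827323044906482 / 142805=75818935225.70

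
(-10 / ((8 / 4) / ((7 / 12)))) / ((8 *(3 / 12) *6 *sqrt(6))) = -35 *sqrt(6) / 864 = -0.10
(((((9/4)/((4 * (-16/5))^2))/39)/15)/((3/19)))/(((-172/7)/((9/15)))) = -133/36634624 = -0.00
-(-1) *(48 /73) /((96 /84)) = 0.58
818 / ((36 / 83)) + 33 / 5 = 170329 / 90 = 1892.54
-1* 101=-101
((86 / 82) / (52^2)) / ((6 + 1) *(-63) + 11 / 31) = -1333 / 1514402240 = -0.00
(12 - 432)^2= 176400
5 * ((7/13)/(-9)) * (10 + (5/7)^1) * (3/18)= -125/234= -0.53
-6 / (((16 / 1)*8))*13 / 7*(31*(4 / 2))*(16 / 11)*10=-6045 / 77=-78.51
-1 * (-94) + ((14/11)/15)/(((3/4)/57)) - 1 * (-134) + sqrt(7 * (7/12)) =7 * sqrt(3)/6 + 38684/165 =236.47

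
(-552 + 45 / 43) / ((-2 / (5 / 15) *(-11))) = -7897 / 946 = -8.35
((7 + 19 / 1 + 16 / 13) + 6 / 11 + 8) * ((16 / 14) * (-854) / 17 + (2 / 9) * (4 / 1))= -44243168 / 21879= -2022.18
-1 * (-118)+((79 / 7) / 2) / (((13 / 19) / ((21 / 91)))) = 283691 / 2366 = 119.90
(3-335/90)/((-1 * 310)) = 0.00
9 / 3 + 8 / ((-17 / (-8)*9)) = 523 / 153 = 3.42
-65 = -65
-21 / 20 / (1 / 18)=-189 / 10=-18.90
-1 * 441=-441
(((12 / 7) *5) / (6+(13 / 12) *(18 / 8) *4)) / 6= 40 / 441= 0.09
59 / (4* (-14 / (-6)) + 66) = 177 / 226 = 0.78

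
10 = 10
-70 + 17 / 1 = -53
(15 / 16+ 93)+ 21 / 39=19651 / 208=94.48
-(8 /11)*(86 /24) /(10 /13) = -3.39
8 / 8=1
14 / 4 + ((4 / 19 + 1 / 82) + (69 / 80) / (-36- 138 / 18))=30230747 / 8163920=3.70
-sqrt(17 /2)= -sqrt(34) /2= -2.92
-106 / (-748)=53 / 374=0.14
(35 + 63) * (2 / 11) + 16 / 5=1156 / 55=21.02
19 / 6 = 3.17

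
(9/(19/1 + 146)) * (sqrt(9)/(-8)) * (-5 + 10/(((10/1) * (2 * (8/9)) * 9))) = 711/7040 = 0.10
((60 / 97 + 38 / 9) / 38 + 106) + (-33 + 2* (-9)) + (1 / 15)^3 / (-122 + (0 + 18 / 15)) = 41422227557 / 751391100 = 55.13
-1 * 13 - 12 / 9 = -43 / 3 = -14.33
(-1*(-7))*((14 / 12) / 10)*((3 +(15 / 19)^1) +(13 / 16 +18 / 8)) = 102067 / 18240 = 5.60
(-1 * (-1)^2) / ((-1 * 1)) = 1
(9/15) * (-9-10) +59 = 238/5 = 47.60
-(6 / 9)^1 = -2 / 3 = -0.67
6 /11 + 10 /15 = 1.21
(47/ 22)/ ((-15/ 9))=-141/ 110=-1.28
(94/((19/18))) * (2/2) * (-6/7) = -10152/133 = -76.33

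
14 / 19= 0.74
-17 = -17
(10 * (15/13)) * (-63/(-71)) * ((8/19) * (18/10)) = 136080/17537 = 7.76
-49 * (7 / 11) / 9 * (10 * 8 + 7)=-9947 / 33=-301.42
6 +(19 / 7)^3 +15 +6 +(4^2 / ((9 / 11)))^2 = 11930488 / 27783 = 429.42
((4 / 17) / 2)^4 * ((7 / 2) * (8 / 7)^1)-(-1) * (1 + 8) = 751753 / 83521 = 9.00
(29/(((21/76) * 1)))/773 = 2204/16233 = 0.14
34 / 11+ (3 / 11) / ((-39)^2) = 17239 / 5577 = 3.09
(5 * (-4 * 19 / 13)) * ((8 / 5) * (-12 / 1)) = 7296 / 13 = 561.23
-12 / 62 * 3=-18 / 31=-0.58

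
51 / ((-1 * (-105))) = 17 / 35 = 0.49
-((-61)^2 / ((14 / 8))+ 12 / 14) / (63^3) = -14890 / 1750329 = -0.01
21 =21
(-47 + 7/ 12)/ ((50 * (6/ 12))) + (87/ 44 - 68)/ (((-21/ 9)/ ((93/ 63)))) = 460993/ 11550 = 39.91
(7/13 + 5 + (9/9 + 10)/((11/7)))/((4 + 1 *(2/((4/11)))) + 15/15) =1.19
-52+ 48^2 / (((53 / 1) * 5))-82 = -33206 / 265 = -125.31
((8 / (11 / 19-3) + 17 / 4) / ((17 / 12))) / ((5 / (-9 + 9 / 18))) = -261 / 230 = -1.13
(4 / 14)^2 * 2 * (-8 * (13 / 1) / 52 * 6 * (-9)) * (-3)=-52.90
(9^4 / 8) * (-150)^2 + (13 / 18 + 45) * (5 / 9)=18452837.90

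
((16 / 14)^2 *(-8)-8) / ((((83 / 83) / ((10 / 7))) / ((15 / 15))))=-9040 / 343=-26.36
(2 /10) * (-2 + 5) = 3 /5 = 0.60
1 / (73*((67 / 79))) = 79 / 4891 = 0.02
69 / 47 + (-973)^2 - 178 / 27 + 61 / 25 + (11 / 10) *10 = 30035241334 / 31725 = 946737.32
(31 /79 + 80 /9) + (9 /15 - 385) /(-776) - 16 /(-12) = 15324451 /1379340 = 11.11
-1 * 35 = -35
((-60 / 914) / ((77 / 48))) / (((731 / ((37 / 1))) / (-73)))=3889440 / 25723159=0.15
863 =863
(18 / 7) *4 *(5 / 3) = 120 / 7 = 17.14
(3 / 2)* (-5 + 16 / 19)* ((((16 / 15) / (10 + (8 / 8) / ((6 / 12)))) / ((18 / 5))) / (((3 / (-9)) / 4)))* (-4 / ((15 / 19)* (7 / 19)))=-24016 / 945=-25.41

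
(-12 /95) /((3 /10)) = -8 /19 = -0.42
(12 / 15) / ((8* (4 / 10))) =1 / 4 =0.25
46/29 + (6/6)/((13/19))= 1149/377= 3.05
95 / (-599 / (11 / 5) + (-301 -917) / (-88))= -4180 / 11371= -0.37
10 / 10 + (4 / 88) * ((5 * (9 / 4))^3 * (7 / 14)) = 93941 / 2816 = 33.36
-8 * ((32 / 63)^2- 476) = 15105760 / 3969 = 3805.94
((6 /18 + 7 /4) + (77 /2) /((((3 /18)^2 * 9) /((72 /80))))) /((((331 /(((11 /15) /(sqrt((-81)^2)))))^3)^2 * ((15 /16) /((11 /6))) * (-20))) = -164491210411 /28558106121242478509079129615480468750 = -0.00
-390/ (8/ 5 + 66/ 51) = -5525/ 41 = -134.76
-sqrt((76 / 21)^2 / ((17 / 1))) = -76 * sqrt(17) / 357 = -0.88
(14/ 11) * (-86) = -109.45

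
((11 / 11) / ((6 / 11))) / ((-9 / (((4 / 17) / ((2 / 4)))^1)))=-44 / 459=-0.10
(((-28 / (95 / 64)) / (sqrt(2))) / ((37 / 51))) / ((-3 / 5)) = 15232* sqrt(2) / 703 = 30.64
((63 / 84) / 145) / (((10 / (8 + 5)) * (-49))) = -39 / 284200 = -0.00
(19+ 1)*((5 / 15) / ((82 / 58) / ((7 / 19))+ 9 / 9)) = 2030 / 1473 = 1.38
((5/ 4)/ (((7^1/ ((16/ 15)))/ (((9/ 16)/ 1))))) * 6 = 0.64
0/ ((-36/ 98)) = 0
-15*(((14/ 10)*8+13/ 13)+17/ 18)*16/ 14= -676/ 3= -225.33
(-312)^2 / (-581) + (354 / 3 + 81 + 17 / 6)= 119527 / 3486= 34.29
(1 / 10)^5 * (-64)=-2 / 3125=-0.00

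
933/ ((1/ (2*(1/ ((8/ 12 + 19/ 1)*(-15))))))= -1866/ 295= -6.33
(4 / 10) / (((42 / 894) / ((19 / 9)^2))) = 107578 / 2835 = 37.95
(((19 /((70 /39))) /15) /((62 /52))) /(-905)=-3211 /4909625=-0.00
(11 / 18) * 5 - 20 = -305 / 18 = -16.94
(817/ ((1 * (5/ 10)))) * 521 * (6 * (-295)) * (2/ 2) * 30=-45204773400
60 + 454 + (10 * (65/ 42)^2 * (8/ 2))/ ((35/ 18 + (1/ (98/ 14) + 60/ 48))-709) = 49204042/ 95753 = 513.86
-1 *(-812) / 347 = 812 / 347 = 2.34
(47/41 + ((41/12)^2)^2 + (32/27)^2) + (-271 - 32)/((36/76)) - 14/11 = -42261742277/84167424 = -502.12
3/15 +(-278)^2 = 386421/5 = 77284.20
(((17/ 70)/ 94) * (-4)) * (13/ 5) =-221/ 8225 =-0.03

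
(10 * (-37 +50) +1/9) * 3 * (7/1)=8197/3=2732.33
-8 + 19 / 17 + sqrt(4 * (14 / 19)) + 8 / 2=-49 / 17 + 2 * sqrt(266) / 19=-1.17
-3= -3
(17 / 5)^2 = 289 / 25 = 11.56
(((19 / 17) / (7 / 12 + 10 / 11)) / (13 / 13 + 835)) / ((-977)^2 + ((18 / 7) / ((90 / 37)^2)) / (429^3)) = 746111416050 / 795035836972103657131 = 0.00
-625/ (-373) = 625/ 373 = 1.68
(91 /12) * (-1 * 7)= -637 /12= -53.08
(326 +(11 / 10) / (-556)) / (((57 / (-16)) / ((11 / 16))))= -6646013 / 105640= -62.91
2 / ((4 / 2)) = 1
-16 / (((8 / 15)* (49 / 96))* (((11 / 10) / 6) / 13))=-2246400 / 539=-4167.72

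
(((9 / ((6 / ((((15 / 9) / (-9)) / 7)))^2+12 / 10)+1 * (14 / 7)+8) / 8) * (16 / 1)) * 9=38580255 / 214331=180.00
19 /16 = 1.19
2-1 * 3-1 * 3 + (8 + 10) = 14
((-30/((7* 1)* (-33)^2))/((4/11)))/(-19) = 5/8778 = 0.00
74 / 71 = 1.04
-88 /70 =-44 /35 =-1.26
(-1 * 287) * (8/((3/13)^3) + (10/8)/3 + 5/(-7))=-20168023/108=-186740.95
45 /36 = 5 /4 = 1.25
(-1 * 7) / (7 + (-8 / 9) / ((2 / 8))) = -63 / 31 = -2.03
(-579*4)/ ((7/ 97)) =-224652/ 7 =-32093.14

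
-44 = -44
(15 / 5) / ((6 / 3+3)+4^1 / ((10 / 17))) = 15 / 59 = 0.25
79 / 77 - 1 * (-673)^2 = -34875454 / 77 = -452927.97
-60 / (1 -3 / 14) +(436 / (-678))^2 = -96010876 / 1264131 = -75.95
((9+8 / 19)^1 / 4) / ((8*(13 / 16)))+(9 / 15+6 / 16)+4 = 52733 / 9880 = 5.34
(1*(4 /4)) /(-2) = -0.50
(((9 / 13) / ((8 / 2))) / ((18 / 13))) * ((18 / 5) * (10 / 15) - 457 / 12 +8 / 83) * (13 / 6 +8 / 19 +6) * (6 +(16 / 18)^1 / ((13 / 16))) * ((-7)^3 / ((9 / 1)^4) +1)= -539415594553 / 2100254832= -256.83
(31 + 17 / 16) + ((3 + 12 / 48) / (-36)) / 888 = 4099883 / 127872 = 32.06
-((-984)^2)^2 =-937519681536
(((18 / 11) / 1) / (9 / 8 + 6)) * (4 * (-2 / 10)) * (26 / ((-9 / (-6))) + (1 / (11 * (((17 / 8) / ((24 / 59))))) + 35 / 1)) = -110896448 / 11529485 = -9.62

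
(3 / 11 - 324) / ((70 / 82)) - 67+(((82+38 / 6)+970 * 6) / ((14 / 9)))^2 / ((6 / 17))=881253007549 / 21560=40874443.76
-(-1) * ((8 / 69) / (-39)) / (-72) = 0.00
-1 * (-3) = 3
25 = 25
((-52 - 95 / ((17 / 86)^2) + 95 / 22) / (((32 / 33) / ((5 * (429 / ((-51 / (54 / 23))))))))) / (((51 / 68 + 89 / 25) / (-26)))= -296655706722375 / 194810276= -1522792.91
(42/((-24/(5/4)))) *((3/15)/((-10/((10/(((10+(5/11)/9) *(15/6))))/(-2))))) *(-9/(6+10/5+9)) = 6237/1353200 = 0.00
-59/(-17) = 3.47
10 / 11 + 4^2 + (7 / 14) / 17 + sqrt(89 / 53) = sqrt(4717) / 53 + 6335 / 374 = 18.23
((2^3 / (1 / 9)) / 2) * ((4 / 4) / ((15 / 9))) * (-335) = -7236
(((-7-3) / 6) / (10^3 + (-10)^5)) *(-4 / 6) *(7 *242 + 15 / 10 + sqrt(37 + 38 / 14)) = -3391 / 178200-sqrt(1946) / 623700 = -0.02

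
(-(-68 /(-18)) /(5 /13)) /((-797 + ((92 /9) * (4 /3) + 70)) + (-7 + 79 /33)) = 1122 /82015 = 0.01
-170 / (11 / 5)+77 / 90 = -75653 / 990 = -76.42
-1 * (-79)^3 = 493039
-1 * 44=-44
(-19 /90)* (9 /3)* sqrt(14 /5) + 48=48 - 19* sqrt(70) /150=46.94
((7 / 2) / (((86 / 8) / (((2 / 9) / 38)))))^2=0.00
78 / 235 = 0.33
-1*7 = -7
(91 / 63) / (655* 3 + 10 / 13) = 169 / 229995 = 0.00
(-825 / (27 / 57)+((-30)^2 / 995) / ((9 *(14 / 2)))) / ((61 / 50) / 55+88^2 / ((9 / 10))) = -60046511250 / 296654044757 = -0.20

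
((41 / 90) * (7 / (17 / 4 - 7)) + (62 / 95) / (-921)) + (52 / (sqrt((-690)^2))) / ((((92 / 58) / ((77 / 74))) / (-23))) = -11289783157 / 4914244170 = -2.30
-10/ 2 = -5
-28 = -28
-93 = -93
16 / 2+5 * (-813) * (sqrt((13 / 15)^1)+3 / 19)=-271 * sqrt(195) -12043 / 19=-4418.15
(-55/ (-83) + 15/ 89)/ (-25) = -1228/ 36935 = -0.03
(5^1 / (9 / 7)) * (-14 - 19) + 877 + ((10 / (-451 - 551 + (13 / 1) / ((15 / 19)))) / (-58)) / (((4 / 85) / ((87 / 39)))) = 1726555261 / 2306148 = 748.67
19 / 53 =0.36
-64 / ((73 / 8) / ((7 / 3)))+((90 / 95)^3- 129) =-217079057 / 1502121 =-144.52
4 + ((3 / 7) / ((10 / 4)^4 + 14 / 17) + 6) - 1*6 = 304588 / 75943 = 4.01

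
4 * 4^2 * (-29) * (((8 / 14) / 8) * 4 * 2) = -1060.57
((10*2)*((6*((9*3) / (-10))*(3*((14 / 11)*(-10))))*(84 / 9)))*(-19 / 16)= -1508220 / 11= -137110.91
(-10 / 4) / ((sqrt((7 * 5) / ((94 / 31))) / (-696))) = 512.15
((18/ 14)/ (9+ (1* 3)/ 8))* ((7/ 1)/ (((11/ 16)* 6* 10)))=32/ 1375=0.02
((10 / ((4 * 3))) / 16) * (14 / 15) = 7 / 144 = 0.05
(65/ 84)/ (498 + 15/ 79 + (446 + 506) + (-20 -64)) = 0.00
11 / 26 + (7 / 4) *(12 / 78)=9 / 13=0.69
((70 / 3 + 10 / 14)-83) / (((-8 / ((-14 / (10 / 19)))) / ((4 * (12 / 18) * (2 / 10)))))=-104.54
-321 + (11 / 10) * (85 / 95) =-60803 / 190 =-320.02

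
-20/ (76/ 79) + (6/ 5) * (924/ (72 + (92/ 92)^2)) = -38839/ 6935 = -5.60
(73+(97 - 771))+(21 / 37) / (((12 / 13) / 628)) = -214.86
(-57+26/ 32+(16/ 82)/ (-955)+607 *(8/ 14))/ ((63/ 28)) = 1274690129/ 9867060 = 129.19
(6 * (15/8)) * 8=90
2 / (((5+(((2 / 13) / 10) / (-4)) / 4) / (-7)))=-14560 / 5199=-2.80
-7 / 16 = -0.44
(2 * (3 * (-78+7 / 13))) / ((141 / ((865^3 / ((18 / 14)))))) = -9124431783250 / 5499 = -1659289285.92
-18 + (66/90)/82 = -22129/1230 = -17.99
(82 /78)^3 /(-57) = -0.02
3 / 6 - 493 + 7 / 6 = -1474 / 3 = -491.33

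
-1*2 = -2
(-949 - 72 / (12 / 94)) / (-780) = 1513 / 780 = 1.94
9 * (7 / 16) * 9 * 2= 567 / 8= 70.88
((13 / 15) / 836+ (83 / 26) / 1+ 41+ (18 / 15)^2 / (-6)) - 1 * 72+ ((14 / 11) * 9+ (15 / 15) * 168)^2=288492222481 / 8966100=32175.89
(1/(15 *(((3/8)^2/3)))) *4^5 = 65536/45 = 1456.36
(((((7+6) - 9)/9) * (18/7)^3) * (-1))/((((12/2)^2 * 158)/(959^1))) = -1.27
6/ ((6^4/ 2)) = 0.01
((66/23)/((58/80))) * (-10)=-26400/667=-39.58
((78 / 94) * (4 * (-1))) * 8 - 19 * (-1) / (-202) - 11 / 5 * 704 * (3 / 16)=-15050233 / 47470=-317.05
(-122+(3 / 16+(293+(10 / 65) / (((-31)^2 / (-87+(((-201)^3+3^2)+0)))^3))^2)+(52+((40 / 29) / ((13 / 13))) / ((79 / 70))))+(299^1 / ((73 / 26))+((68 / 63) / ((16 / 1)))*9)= 21487209733128504896086162680040785299896340453851 / 2493406013773481439106654544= 8617613663572624374641.24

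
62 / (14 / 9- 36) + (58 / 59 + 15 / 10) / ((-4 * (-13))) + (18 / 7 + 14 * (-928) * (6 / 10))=-334784245 / 42952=-7794.38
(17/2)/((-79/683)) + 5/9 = -103709/1422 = -72.93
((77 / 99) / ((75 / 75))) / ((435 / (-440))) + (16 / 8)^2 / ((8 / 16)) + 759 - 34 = 573323 / 783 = 732.21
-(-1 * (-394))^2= -155236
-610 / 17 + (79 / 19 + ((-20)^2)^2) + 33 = 51680412 / 323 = 160001.28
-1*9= -9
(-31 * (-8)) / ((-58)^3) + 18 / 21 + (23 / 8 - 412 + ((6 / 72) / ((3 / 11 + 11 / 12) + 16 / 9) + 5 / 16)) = -1309284351681 / 3209592400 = -407.93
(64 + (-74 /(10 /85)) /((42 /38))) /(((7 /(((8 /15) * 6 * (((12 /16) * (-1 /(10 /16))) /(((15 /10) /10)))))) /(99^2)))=4435592832 /245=18104460.54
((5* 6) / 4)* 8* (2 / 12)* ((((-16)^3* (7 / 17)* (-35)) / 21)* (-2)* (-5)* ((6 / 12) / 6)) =3584000 / 153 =23424.84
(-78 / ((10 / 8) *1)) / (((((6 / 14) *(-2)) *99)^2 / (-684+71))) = 780962 / 147015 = 5.31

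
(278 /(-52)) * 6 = -417 /13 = -32.08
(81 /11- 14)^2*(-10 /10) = -5329 /121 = -44.04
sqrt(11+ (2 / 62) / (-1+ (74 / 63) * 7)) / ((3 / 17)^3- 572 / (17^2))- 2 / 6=-4913 * sqrt(44680610) / 19539455- 1 / 3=-2.01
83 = 83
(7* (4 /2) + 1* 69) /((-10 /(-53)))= 4399 /10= 439.90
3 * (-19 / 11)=-57 / 11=-5.18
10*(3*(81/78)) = 405/13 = 31.15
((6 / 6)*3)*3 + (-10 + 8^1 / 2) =3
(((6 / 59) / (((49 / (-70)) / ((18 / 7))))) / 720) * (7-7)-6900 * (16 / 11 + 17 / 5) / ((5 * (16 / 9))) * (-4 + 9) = -829035 / 44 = -18841.70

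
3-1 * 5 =-2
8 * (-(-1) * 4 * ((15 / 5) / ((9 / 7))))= 224 / 3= 74.67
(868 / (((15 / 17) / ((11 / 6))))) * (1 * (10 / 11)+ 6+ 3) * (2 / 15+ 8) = 98112644 / 675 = 145352.07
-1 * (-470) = 470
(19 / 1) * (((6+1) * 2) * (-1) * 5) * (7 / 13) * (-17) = 158270 / 13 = 12174.62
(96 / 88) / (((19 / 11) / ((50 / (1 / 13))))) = 7800 / 19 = 410.53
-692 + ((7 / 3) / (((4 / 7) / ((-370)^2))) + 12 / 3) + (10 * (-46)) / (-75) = 8374897 / 15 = 558326.47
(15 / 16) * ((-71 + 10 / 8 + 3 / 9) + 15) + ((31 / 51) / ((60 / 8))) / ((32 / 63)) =-276657 / 5440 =-50.86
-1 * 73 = -73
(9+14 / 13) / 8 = 131 / 104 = 1.26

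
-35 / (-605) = 7 / 121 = 0.06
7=7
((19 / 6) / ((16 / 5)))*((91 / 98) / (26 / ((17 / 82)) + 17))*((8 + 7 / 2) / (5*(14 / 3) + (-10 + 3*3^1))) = 482885 / 145337472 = 0.00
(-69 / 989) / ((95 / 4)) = -12 / 4085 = -0.00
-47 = -47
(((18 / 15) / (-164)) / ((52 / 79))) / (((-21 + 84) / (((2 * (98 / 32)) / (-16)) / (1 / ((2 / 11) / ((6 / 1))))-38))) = 12684319 / 1891169280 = 0.01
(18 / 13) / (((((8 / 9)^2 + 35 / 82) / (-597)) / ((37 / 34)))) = -739.18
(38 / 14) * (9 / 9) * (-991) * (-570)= 10732530 / 7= 1533218.57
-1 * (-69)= 69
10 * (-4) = -40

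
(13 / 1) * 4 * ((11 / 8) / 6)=143 / 12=11.92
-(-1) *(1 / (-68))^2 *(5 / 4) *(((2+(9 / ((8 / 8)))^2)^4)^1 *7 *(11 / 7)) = 141122.82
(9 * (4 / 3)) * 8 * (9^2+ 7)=8448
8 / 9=0.89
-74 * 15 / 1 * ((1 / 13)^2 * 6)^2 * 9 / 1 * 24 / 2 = -4315680 / 28561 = -151.10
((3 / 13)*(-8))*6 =-144 / 13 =-11.08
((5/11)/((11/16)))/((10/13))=104/121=0.86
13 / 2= 6.50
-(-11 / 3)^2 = -121 / 9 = -13.44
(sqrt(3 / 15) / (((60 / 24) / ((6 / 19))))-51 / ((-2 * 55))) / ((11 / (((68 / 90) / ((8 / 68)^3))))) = 83521 * sqrt(5) / 78375 +1419857 / 72600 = 21.94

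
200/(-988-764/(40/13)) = -2000/12363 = -0.16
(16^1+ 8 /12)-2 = 14.67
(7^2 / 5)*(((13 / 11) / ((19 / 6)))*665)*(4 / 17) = 572.28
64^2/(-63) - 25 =-5671/63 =-90.02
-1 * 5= -5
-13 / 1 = -13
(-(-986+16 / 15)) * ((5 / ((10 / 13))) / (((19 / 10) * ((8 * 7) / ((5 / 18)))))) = 480155 / 28728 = 16.71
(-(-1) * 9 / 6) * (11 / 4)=33 / 8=4.12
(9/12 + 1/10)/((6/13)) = 221/120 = 1.84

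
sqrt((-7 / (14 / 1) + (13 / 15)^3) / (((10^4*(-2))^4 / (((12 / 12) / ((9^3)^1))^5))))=sqrt(30570) / 2582803260000000000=0.00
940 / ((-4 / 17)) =-3995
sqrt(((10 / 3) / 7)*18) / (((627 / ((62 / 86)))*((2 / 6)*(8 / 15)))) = 465*sqrt(105) / 251636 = 0.02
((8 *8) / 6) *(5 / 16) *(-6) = -20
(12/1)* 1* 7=84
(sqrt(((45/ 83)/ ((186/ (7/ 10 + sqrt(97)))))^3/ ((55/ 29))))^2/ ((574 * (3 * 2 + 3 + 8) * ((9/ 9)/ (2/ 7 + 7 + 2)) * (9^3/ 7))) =10989173/ 451355309565139584 + 18561595 * sqrt(97)/ 1579743583477988544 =0.00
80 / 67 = 1.19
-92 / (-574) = 46 / 287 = 0.16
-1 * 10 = -10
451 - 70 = 381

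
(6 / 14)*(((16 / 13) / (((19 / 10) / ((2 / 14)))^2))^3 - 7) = -255363708402340353 / 85121240230113451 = -3.00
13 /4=3.25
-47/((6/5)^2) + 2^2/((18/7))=-373/12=-31.08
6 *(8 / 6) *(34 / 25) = 272 / 25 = 10.88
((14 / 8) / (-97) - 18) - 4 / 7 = -50489 / 2716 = -18.59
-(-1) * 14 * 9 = 126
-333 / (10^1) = -333 / 10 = -33.30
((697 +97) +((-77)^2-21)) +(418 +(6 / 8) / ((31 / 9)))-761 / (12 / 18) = 741361 / 124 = 5978.72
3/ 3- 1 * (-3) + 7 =11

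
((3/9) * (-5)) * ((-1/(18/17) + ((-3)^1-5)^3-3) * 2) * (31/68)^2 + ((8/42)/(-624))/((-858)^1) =580692568033/1624647024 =357.43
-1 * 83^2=-6889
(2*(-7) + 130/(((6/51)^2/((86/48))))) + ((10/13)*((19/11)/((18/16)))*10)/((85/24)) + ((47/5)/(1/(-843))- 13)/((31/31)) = 5181159497/583440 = 8880.36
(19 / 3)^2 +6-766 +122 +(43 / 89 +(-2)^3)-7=-490537 / 801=-612.41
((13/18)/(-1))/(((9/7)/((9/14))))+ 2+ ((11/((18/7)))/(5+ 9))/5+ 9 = 107/10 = 10.70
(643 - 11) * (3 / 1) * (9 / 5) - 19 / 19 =17059 / 5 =3411.80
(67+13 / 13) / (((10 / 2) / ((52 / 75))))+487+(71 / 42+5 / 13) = 34022927 / 68250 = 498.50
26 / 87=0.30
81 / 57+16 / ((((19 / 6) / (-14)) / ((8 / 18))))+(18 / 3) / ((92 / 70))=-33368 / 1311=-25.45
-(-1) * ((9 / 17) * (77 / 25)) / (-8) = -693 / 3400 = -0.20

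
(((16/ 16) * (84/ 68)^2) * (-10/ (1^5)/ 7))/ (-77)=90/ 3179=0.03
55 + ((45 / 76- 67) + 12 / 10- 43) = -20219 / 380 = -53.21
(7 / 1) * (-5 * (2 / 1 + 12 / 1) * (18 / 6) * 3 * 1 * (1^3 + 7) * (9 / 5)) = -63504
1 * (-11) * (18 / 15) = -13.20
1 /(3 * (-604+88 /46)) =-23 /41544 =-0.00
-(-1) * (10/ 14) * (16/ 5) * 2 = 32/ 7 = 4.57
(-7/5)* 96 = -672/5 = -134.40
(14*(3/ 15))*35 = 98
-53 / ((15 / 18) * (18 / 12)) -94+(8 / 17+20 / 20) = -11469 / 85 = -134.93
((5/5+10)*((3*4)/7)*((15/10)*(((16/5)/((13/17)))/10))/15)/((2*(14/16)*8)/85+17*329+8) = 152592/1083125225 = 0.00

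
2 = 2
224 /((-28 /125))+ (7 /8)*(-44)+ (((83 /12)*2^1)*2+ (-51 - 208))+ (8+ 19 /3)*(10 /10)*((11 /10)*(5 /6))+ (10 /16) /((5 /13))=-90365 /72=-1255.07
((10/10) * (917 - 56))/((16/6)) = 2583/8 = 322.88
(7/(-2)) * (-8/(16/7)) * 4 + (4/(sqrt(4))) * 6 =61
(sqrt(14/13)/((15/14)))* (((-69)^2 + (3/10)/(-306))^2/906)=165080040831727* sqrt(182)/91903734000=24232.44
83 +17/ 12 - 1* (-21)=105.42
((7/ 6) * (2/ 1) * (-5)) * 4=-140/ 3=-46.67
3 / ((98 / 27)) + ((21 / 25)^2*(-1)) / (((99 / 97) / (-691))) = 322420529 / 673750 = 478.55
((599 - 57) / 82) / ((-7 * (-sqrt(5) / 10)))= 542 * sqrt(5) / 287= 4.22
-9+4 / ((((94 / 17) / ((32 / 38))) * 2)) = -7765 / 893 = -8.70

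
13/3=4.33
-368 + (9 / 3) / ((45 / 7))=-5513 / 15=-367.53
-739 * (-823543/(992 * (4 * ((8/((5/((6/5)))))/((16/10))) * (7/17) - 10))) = -51730853545/676544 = -76463.40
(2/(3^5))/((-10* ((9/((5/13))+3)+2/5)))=-1/32562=-0.00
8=8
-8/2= -4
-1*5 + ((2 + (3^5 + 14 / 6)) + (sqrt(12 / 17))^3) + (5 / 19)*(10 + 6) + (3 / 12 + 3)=24*sqrt(51) / 289 + 56953 / 228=250.39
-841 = -841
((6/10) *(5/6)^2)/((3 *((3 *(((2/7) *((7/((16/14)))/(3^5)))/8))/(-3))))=-1080/7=-154.29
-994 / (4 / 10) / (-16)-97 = 58.31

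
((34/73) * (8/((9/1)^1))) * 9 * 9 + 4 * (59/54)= 37.90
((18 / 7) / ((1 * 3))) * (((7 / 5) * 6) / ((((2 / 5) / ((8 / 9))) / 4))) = 64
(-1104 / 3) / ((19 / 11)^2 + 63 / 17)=-47311 / 860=-55.01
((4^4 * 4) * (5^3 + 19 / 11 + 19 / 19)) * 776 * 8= 8931573760 / 11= 811961250.91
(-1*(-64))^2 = 4096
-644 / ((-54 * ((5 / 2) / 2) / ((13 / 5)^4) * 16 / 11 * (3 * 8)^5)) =50581531 / 1343692800000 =0.00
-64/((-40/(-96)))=-153.60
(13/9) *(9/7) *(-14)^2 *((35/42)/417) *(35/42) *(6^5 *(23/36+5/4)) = 1237600/139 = 8903.60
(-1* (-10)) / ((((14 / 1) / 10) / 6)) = 300 / 7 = 42.86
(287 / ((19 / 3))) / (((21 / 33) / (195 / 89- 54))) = -6238683 / 1691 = -3689.35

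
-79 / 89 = -0.89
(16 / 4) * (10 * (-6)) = -240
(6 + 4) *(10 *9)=900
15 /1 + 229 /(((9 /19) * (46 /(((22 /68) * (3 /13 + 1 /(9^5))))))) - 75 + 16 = -116738078842 /2701314603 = -43.22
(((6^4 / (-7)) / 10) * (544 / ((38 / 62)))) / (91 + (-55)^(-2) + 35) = -6611362560 / 50693083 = -130.42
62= 62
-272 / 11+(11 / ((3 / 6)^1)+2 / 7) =-188 / 77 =-2.44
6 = 6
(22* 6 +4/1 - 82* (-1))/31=218/31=7.03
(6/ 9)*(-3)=-2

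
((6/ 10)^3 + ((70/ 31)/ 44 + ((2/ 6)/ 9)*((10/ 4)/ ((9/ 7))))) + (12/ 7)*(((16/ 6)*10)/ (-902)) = 858087887/ 2972710125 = 0.29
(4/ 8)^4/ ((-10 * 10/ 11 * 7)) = -11/ 11200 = -0.00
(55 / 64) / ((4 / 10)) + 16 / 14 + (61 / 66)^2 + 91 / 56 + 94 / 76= 129910415 / 18539136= 7.01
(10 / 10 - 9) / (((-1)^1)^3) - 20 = -12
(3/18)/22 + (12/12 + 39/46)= 1.86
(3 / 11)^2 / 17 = 9 / 2057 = 0.00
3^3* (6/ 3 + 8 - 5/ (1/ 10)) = -1080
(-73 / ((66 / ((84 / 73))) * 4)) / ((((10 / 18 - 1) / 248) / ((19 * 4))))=148428 / 11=13493.45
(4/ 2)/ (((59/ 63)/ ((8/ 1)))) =1008/ 59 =17.08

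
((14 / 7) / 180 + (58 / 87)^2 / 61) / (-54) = -0.00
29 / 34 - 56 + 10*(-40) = -15475 / 34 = -455.15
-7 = -7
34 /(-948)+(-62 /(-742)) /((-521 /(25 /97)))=-319104209 /8887133598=-0.04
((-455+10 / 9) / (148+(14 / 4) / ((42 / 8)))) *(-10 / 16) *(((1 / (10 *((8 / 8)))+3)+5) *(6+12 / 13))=4963275 / 46384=107.00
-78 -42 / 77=-864 / 11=-78.55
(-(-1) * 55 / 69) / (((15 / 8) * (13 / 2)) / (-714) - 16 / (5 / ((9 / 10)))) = -0.28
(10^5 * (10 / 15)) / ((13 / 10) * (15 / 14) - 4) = -5600000 / 219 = -25570.78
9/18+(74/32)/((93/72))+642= 19973/31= 644.29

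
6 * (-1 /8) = -3 /4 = -0.75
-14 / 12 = -7 / 6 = -1.17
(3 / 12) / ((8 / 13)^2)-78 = -19799 / 256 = -77.34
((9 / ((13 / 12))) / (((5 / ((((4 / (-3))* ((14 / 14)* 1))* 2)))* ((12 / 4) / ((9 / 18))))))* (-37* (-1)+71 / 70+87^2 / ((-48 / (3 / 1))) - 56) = 824961 / 2275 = 362.62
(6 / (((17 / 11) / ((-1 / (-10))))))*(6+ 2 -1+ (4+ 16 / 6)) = 451 / 85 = 5.31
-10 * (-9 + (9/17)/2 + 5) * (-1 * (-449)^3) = 57479469115/17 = 3381145242.06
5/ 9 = 0.56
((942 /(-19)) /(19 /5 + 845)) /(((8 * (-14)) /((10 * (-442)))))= -2.31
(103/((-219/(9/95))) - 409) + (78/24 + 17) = -10785161/27740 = -388.79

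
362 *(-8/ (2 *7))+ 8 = -1392/ 7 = -198.86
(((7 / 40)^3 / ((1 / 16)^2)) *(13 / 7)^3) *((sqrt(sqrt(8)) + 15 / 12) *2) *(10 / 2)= 2197 / 20 + 2197 *2^(3 / 4) / 25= 257.65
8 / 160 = 1 / 20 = 0.05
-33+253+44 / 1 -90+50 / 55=1924 / 11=174.91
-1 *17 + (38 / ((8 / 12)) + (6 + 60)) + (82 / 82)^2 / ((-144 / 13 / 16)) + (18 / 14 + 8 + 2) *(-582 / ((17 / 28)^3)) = -1293059939 / 44217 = -29243.50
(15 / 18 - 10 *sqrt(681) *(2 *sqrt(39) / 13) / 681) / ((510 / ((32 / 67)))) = 8 / 10251 - 64 *sqrt(2951) / 10083567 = 0.00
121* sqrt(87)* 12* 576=836352* sqrt(87)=7800972.13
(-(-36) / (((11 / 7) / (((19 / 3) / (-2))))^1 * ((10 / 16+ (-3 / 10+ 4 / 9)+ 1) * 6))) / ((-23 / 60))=410400 / 23023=17.83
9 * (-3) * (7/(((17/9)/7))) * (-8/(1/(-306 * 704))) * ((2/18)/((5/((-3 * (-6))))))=-2414168064/5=-482833612.80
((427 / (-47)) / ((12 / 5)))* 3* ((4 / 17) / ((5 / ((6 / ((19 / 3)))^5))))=-806845536 / 1978403101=-0.41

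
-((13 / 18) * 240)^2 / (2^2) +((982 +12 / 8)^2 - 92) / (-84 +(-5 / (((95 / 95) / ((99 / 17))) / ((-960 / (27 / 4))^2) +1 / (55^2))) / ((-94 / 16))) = -1962472336346923 / 275921113968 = -7112.44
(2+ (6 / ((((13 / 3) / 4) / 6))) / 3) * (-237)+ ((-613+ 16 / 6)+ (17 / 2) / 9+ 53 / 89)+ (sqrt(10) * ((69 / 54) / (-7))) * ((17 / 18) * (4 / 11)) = -77223311 / 20826 - 391 * sqrt(10) / 6237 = -3708.22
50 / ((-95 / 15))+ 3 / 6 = -281 / 38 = -7.39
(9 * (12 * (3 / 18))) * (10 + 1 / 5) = 918 / 5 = 183.60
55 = 55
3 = 3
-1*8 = -8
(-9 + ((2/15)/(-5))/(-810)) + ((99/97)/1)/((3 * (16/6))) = -209131099/23571000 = -8.87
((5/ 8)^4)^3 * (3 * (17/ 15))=830078125/ 68719476736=0.01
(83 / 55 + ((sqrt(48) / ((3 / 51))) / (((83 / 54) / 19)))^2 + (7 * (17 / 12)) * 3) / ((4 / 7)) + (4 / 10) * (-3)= 22488515421667 / 6062320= 3709555.98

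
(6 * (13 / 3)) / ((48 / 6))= 13 / 4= 3.25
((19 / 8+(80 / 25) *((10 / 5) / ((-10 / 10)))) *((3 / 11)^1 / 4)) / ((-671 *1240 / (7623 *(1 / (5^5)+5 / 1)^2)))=1857476503701 / 29546875000000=0.06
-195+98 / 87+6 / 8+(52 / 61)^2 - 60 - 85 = -436897915 / 1294908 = -337.40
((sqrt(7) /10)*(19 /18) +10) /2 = 19*sqrt(7) /360 +5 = 5.14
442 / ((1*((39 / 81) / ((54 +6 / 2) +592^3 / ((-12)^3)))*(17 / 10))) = -64805060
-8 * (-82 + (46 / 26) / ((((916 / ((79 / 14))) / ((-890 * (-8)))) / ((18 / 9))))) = -12203696 / 20839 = -585.62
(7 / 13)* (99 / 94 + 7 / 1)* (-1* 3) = -15897 / 1222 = -13.01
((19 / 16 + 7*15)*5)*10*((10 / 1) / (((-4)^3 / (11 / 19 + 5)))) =-4628.24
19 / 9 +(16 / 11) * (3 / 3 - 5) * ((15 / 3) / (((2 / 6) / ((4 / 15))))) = -2095 / 99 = -21.16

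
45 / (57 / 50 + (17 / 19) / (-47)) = 2009250 / 50051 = 40.14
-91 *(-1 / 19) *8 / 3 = 728 / 57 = 12.77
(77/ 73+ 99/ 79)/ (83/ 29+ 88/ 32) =1543960/ 3754317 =0.41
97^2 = 9409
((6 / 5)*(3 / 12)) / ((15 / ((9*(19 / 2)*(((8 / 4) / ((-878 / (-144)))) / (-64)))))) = -1539 / 175600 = -0.01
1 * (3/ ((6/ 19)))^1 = 19/ 2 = 9.50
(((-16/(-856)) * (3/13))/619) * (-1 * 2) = -12/861029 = -0.00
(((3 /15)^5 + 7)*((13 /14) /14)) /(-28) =-71097 /4287500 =-0.02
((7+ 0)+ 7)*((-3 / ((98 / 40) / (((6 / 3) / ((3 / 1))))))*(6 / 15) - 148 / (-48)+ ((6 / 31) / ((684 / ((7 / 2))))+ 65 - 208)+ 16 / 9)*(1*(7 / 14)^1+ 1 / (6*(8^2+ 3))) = -7265131394 / 7458507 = -974.07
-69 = -69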